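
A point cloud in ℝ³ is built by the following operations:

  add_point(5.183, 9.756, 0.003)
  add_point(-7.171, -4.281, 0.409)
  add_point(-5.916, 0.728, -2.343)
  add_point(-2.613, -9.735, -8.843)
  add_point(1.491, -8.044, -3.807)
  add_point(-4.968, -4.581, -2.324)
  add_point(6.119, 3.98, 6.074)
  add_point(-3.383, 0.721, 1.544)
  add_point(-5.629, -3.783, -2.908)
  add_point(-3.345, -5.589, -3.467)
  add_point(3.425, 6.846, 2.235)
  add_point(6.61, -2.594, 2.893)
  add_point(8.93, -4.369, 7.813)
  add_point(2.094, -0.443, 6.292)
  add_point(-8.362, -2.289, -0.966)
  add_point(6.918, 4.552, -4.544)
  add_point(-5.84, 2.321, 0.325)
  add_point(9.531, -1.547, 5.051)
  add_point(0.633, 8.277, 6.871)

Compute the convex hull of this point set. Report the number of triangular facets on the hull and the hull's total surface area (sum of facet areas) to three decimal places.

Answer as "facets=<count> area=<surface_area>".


facets=22 area=770.272

13 of the 19 inputs are extreme points: [0, 1, 2, 3, 4, 6, 12, 13, 14, 15, 16, 17, 18].

Triangle areas on the boundary:
  f1: (p2, p3, p14) → 25.2508
  f2: (p12, p4, p17) → 27.1789
  f3: (p12, p4, p3) → 5.2946
  f4: (p6, p0, p17) → 23.6552
  f5: (p6, p18, p0) → 26.7711
  f6: (p6, p12, p17) → 11.9878
  f7: (p6, p12, p18) → 19.2070
  f8: (p15, p2, p0) → 47.9507
  f9: (p15, p2, p3) → 86.1327
  f10: (p15, p0, p17) → 41.3967
  f11: (p15, p4, p17) → 72.1352
  f12: (p15, p4, p3) → 41.5710
  f13: (p16, p18, p0) → 45.7656
  f14: (p16, p2, p0) → 19.8070
  f15: (p16, p18, p14) → 14.0693
  f16: (p16, p2, p14) → 6.3704
  f17: (p13, p12, p18) → 28.2045
  f18: (p1, p3, p14) → 15.6351
  f19: (p1, p12, p3) → 103.3472
  f20: (p1, p13, p12) → 36.8775
  f21: (p1, p18, p14) → 21.4941
  f22: (p1, p13, p18) → 50.1700
Σ area = 770.272

Check V−E+F: 13 − 33 + 22 = 2.


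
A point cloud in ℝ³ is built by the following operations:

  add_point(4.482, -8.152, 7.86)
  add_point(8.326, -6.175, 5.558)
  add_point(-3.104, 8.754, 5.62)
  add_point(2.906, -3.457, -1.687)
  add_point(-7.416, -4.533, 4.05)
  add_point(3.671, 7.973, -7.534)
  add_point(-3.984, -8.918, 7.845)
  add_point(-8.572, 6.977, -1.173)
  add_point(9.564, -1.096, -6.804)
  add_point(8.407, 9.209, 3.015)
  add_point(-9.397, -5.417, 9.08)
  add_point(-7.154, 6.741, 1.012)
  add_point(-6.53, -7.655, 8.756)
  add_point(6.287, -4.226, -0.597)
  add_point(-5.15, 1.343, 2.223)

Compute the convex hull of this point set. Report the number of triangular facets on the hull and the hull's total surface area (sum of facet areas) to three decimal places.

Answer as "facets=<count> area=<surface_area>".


13 of the 15 inputs are extreme points: [0, 1, 2, 3, 4, 5, 6, 7, 8, 9, 10, 12, 13].

Area of each hull facet:
  f1: (p5, p9, p8) → 61.8387
  f2: (p1, p9, p8) → 89.1254
  f3: (p1, p0, p8) → 24.7461
  f4: (p1, p0, p9) → 33.5166
  f5: (p7, p5, p8) → 69.0389
  f6: (p7, p4, p8) → 123.9537
  f7: (p7, p4, p10) → 30.2791
  f8: (p2, p5, p9) → 67.2749
  f9: (p2, p7, p5) → 60.2171
  f10: (p2, p7, p10) → 68.3509
  f11: (p2, p0, p10) → 109.6500
  f12: (p2, p0, p9) → 103.8649
  f13: (p13, p0, p8) → 9.0701
  f14: (p13, p6, p8) → 19.9432
  f15: (p13, p6, p0) → 39.3302
  f16: (p3, p4, p8) → 11.9838
  f17: (p3, p6, p8) → 17.5283
  f18: (p3, p6, p4) → 39.7030
  f19: (p12, p4, p10) → 9.6394
  f20: (p12, p6, p4) → 8.4767
  f21: (p12, p0, p10) → 11.6572
  f22: (p12, p6, p0) → 7.4225
Σ area = 1016.611

Euler characteristic 13−33+22 = 2 ✓

facets=22 area=1016.611


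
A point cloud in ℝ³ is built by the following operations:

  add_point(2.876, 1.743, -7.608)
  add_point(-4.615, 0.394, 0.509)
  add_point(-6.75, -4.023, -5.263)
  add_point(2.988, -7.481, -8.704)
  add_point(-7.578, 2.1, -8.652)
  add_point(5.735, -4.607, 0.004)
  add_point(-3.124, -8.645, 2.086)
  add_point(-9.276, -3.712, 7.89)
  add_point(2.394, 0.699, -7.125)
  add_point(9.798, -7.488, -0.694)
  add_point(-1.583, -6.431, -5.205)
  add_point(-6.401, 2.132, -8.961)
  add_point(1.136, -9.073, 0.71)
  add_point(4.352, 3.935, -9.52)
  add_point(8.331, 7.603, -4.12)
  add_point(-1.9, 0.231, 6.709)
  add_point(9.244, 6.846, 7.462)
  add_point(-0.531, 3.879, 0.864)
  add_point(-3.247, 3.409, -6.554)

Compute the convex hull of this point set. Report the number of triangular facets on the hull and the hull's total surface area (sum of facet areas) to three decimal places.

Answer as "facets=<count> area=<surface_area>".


Hull vertices (12/19): indices [2, 3, 4, 6, 7, 9, 11, 12, 13, 14, 16, 17].

Area of each hull facet:
  f1: (p13, p14, p9) → 57.3593
  f2: (p16, p9, p7) → 161.9146
  f3: (p16, p14, p9) → 86.6057
  f4: (p3, p13, p9) → 60.5759
  f5: (p17, p16, p7) → 76.3732
  f6: (p17, p16, p14) → 57.3171
  f7: (p4, p17, p7) → 80.9882
  f8: (p4, p13, p14) → 39.0759
  f9: (p4, p17, p14) → 63.9173
  f10: (p12, p3, p9) → 40.3450
  f11: (p12, p6, p3) → 19.4066
  f12: (p12, p9, p7) → 40.5656
  f13: (p12, p6, p7) → 12.4578
  f14: (p11, p3, p13) → 60.3317
  f15: (p11, p4, p13) → 1.6243
  f16: (p11, p4, p3) → 6.2037
  f17: (p2, p6, p3) → 49.5591
  f18: (p2, p4, p3) → 37.3577
  f19: (p2, p6, p7) → 46.0437
  f20: (p2, p4, p7) → 42.6221
Σ area = 1040.644

Euler: V−E+F = 12−30+20 = 2.

facets=20 area=1040.644


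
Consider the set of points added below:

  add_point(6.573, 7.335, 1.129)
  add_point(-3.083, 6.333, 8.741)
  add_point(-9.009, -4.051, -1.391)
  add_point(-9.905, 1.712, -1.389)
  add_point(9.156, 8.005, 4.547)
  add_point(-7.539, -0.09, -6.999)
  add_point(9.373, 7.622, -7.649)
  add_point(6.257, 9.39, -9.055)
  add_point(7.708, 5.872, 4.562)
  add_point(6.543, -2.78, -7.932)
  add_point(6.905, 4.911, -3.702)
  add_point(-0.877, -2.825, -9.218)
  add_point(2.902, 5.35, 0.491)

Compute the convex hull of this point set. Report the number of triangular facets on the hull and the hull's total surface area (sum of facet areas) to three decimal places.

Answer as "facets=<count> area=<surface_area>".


facets=16 area=832.552

Hull vertices (10/13): indices [1, 2, 3, 4, 5, 6, 7, 8, 9, 11].

Triangle areas on the boundary:
  f1: (p7, p1, p3) → 122.4504
  f2: (p2, p1, p3) → 36.6677
  f3: (p2, p8, p1) → 90.3574
  f4: (p5, p7, p3) → 51.8009
  f5: (p5, p7, p11) → 52.8565
  f6: (p5, p2, p3) → 17.4266
  f7: (p5, p2, p11) → 25.8337
  f8: (p4, p8, p1) → 12.9926
  f9: (p4, p7, p1) → 90.3767
  f10: (p4, p7, p6) → 22.1167
  f11: (p9, p2, p11) → 34.5575
  f12: (p9, p2, p8) → 126.2297
  f13: (p9, p7, p6) → 20.2382
  f14: (p9, p7, p11) → 46.0072
  f15: (p9, p4, p6) → 65.7141
  f16: (p9, p4, p8) → 16.9258
Σ area = 832.552

Euler characteristic 10−24+16 = 2 ✓


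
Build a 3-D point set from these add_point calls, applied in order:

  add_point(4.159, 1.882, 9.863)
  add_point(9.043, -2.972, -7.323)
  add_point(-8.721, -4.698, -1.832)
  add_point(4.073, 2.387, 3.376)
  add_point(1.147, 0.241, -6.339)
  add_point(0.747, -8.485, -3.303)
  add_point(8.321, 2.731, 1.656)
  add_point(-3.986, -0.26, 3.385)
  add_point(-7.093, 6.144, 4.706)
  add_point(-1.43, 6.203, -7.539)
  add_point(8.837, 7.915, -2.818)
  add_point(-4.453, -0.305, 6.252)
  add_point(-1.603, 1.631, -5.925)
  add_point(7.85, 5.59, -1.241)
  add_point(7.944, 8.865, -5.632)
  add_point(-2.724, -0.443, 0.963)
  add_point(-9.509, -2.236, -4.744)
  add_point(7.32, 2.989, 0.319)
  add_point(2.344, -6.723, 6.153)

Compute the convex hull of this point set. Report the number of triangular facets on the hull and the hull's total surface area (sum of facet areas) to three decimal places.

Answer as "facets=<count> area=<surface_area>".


12 of the 19 inputs are extreme points: [0, 1, 2, 5, 6, 8, 9, 10, 11, 14, 16, 18].

Area of each hull facet:
  f1: (p9, p1, p16) → 83.5731
  f2: (p9, p14, p1) → 58.3494
  f3: (p9, p8, p16) → 70.3353
  f4: (p9, p8, p14) → 65.2918
  f5: (p6, p18, p1) → 64.0972
  f6: (p6, p18, p0) → 43.4083
  f7: (p5, p1, p16) → 60.9722
  f8: (p5, p18, p1) → 51.8230
  f9: (p11, p8, p0) → 33.4840
  f10: (p11, p18, p0) → 39.0233
  f11: (p10, p6, p0) → 23.2113
  f12: (p10, p8, p14) → 27.1158
  f13: (p10, p8, p0) → 94.9532
  f14: (p10, p14, p1) → 18.2418
  f15: (p10, p6, p1) → 36.1927
  f16: (p2, p5, p16) → 19.0602
  f17: (p2, p5, p18) → 50.1542
  f18: (p2, p11, p18) → 47.4089
  f19: (p2, p8, p16) → 24.6475
  f20: (p2, p11, p8) → 36.1251
Σ area = 947.468

Euler: V−E+F = 12−30+20 = 2.

facets=20 area=947.468


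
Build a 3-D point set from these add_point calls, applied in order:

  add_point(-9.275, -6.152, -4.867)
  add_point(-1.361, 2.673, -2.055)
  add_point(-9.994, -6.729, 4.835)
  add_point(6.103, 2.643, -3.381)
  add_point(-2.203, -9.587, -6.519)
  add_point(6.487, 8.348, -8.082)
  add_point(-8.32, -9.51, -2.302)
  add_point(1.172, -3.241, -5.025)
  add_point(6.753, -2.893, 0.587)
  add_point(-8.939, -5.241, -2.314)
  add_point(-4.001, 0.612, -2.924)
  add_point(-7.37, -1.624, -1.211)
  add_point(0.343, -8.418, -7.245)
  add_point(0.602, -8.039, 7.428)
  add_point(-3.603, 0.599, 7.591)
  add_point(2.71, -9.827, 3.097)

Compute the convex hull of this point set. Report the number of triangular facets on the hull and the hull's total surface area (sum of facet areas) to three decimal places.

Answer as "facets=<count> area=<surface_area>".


facets=20 area=798.420

Extreme-point indices: [0, 1, 2, 4, 5, 6, 8, 11, 12, 13, 14, 15] — 12 of 16 on the boundary.

Facet areas (half cross-product norm):
  f1: (p14, p5, p8) → 91.6733
  f2: (p13, p14, p2) → 44.9172
  f3: (p13, p14, p8) → 49.8832
  f4: (p1, p14, p5) → 37.6312
  f5: (p12, p5, p8) → 81.7695
  f6: (p0, p12, p5) → 90.1037
  f7: (p0, p12, p4) → 8.8016
  f8: (p15, p12, p4) → 15.4079
  f9: (p15, p13, p8) → 21.3196
  f10: (p15, p12, p8) → 43.0612
  f11: (p11, p1, p5) → 18.1757
  f12: (p11, p0, p5) → 51.3411
  f13: (p11, p1, p14) → 34.3798
  f14: (p11, p14, p2) → 37.7203
  f15: (p11, p0, p2) → 25.3477
  f16: (p6, p0, p2) → 16.5785
  f17: (p6, p0, p4) → 15.9205
  f18: (p6, p15, p4) → 39.7830
  f19: (p6, p13, p2) → 43.0478
  f20: (p6, p15, p13) → 31.5578
Σ area = 798.420

Euler: V−E+F = 12−30+20 = 2.


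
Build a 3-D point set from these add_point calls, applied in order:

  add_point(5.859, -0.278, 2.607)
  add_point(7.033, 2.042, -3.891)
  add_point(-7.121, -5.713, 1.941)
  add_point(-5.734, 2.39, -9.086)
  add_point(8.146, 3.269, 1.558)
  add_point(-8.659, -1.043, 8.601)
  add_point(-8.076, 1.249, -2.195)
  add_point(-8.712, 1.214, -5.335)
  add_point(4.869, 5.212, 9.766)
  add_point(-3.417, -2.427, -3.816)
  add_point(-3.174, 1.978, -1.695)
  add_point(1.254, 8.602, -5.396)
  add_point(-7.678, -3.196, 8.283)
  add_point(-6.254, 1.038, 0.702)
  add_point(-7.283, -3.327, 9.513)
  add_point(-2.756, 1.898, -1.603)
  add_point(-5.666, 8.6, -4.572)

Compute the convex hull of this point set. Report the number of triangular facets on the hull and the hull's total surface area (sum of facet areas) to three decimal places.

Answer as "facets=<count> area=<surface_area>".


facets=22 area=782.770

Extreme-point indices: [0, 1, 2, 3, 4, 5, 7, 8, 9, 11, 12, 14, 16] — 13 of 17 on the boundary.

Triangle areas on the boundary:
  f1: (p11, p8, p4) → 48.9793
  f2: (p1, p11, p4) → 25.0460
  f3: (p5, p2, p7) → 41.5424
  f4: (p3, p2, p7) → 19.8347
  f5: (p3, p1, p11) → 44.5092
  f6: (p0, p1, p4) → 12.3696
  f7: (p0, p1, p2) → 47.8760
  f8: (p0, p8, p4) → 19.1294
  f9: (p16, p11, p8) → 55.2283
  f10: (p16, p5, p8) → 116.4709
  f11: (p16, p5, p7) → 56.5765
  f12: (p16, p3, p7) → 18.3355
  f13: (p16, p3, p11) → 26.7030
  f14: (p9, p1, p2) → 33.7327
  f15: (p9, p3, p2) → 21.4253
  f16: (p9, p3, p1) → 42.6421
  f17: (p14, p5, p8) → 20.8916
  f18: (p14, p0, p8) → 64.8677
  f19: (p14, p0, p2) → 55.3645
  f20: (p12, p5, p2) → 7.1304
  f21: (p12, p14, p2) → 2.5712
  f22: (p12, p14, p5) → 1.5436
Σ area = 782.770

Check V−E+F: 13 − 33 + 22 = 2.


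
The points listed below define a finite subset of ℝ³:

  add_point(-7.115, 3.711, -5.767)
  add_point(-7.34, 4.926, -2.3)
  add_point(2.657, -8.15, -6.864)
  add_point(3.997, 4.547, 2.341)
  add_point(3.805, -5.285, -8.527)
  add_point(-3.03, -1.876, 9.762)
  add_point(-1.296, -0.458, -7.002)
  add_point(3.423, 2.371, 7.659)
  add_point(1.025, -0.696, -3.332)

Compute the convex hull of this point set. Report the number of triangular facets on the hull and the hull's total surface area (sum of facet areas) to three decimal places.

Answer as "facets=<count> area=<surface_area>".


facets=12 area=510.982

Extreme-point indices: [0, 1, 2, 3, 4, 5, 6, 7] — 8 of 9 on the boundary.

Triangle areas on the boundary:
  f1: (p7, p3, p1) → 34.0878
  f2: (p7, p5, p1) → 56.5320
  f3: (p7, p5, p2) → 71.2194
  f4: (p7, p4, p3) → 38.2302
  f5: (p7, p4, p2) → 31.2775
  f6: (p0, p3, p1) → 21.5860
  f7: (p0, p4, p2) → 24.8965
  f8: (p0, p5, p1) → 21.1402
  f9: (p0, p5, p2) → 123.1532
  f10: (p6, p4, p3) → 42.1863
  f11: (p6, p0, p3) → 43.0221
  f12: (p6, p0, p4) → 3.6513
Σ area = 510.982

Euler characteristic 8−18+12 = 2 ✓


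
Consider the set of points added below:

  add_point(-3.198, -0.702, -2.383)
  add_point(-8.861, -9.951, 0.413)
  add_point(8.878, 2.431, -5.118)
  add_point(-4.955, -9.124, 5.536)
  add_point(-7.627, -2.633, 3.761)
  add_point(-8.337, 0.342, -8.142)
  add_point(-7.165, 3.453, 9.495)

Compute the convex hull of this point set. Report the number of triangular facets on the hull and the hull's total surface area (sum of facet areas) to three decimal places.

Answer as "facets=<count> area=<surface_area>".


Hull vertices (5/7): indices [1, 2, 3, 5, 6].

Facet areas (half cross-product norm):
  f1: (p5, p2, p1) → 117.8672
  f2: (p5, p6, p1) → 104.6512
  f3: (p5, p6, p2) → 152.8159
  f4: (p3, p2, p1) → 67.8458
  f5: (p3, p6, p1) → 41.9941
  f6: (p3, p6, p2) → 135.1736
Σ area = 620.348

Euler characteristic 5−9+6 = 2 ✓

facets=6 area=620.348


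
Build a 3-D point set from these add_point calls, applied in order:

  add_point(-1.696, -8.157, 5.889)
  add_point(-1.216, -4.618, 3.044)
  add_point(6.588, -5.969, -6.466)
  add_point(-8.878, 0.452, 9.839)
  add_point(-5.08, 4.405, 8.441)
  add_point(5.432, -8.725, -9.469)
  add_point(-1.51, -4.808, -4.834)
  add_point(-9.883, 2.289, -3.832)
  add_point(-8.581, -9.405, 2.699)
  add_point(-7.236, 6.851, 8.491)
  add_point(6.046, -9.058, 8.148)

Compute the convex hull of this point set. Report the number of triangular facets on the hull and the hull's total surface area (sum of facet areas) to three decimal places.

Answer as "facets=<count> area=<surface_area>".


8 of the 11 inputs are extreme points: [2, 3, 4, 5, 7, 8, 9, 10].

Per-facet area ½‖(b−a)×(c−a)‖:
  f1: (p9, p2, p7) → 124.0364
  f2: (p5, p2, p7) → 38.9971
  f3: (p5, p8, p7) → 120.0763
  f4: (p5, p10, p2) → 26.4708
  f5: (p5, p10, p8) → 127.2562
  f6: (p3, p8, p7) → 74.2963
  f7: (p3, p9, p7) → 44.3891
  f8: (p3, p10, p8) → 93.1258
  f9: (p4, p9, p2) → 24.1136
  f10: (p4, p10, p2) → 129.6037
  f11: (p4, p3, p9) → 9.1971
  f12: (p4, p3, p10) → 49.1282
Σ area = 860.691

Check V−E+F: 8 − 18 + 12 = 2.

facets=12 area=860.691


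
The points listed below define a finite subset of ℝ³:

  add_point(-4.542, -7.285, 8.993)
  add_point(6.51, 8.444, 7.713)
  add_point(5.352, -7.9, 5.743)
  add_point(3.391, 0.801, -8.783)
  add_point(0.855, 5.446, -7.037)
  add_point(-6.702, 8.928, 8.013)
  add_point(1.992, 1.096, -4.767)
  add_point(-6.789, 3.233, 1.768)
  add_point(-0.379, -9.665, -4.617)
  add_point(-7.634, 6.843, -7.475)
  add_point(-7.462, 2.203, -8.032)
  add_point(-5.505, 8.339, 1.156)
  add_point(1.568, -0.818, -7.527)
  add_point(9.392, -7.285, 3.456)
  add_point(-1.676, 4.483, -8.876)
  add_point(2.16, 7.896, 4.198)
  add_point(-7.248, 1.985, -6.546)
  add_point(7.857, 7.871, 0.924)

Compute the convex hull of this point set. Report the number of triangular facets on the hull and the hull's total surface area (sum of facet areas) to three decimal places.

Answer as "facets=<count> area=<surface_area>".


Points on the hull: [0, 1, 2, 3, 4, 5, 7, 8, 9, 10, 11, 13, 14, 17] (14 of 18).

Triangle areas on the boundary:
  f1: (p7, p5, p0) → 54.2692
  f2: (p11, p5, p9) → 12.8213
  f3: (p11, p17, p9) → 58.8826
  f4: (p11, p17, p5) → 45.8445
  f5: (p1, p17, p13) → 53.5276
  f6: (p1, p17, p5) → 44.8070
  f7: (p1, p5, p0) → 106.8303
  f8: (p2, p8, p13) → 28.0271
  f9: (p2, p8, p0) → 61.4670
  f10: (p2, p1, p13) → 38.3018
  f11: (p2, p1, p0) → 86.0454
  f12: (p10, p8, p0) → 102.5633
  f13: (p10, p5, p9) → 35.4647
  f14: (p10, p7, p5) → 24.8168
  f15: (p10, p7, p0) → 56.1179
  f16: (p3, p17, p13) → 91.3962
  f17: (p3, p8, p13) → 75.2943
  f18: (p3, p10, p8) → 63.4720
  f19: (p4, p17, p9) → 36.1687
  f20: (p4, p3, p17) → 30.0775
  f21: (p14, p4, p9) → 9.4395
  f22: (p14, p4, p3) → 9.0990
  f23: (p14, p10, p9) → 13.9494
  f24: (p14, p3, p10) → 16.6668
Σ area = 1155.350

Check V−E+F: 14 − 36 + 24 = 2.

facets=24 area=1155.350


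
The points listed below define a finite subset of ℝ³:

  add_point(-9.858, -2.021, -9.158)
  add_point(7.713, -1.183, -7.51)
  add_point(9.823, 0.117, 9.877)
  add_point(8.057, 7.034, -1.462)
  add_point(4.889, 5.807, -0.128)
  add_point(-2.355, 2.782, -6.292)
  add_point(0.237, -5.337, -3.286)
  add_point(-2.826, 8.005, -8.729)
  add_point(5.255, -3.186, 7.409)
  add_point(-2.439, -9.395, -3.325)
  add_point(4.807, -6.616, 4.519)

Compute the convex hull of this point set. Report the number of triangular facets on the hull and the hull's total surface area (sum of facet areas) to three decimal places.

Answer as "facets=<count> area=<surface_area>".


facets=14 area=802.354

Points on the hull: [0, 1, 2, 3, 4, 7, 8, 9, 10] (9 of 11).

Facet areas (half cross-product norm):
  f1: (p1, p7, p0) → 85.5437
  f2: (p1, p9, p0) → 81.9694
  f3: (p8, p7, p0) → 127.8360
  f4: (p8, p7, p2) → 62.2394
  f5: (p8, p9, p0) → 79.1928
  f6: (p3, p1, p2) → 68.1140
  f7: (p3, p1, p7) → 63.9682
  f8: (p10, p8, p2) → 9.3380
  f9: (p10, p8, p9) → 17.4448
  f10: (p10, p1, p2) → 66.9764
  f11: (p10, p1, p9) → 68.6522
  f12: (p4, p7, p2) → 27.5064
  f13: (p4, p3, p2) → 22.7321
  f14: (p4, p3, p7) → 20.8402
Σ area = 802.354

Euler characteristic 9−21+14 = 2 ✓


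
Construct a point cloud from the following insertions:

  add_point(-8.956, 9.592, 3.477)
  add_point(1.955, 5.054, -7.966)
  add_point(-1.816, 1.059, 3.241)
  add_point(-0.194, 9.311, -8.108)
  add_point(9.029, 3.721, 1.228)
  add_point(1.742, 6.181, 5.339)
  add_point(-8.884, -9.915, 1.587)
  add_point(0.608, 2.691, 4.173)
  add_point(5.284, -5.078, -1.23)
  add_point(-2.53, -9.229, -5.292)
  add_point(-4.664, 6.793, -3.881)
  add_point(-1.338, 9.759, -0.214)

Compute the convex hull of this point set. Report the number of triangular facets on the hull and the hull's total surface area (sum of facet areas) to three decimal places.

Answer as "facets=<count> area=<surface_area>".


facets=18 area=831.714

Hull vertices (11/12): indices [0, 1, 3, 4, 5, 6, 7, 8, 9, 10, 11].

Facet areas (half cross-product norm):
  f1: (p5, p6, p0) → 106.8770
  f2: (p10, p6, p0) → 80.8462
  f3: (p10, p3, p0) → 20.5117
  f4: (p10, p9, p6) → 75.9253
  f5: (p10, p9, p3) → 52.4777
  f6: (p8, p9, p6) → 44.0287
  f7: (p8, p5, p4) → 42.9953
  f8: (p11, p3, p4) → 48.2416
  f9: (p11, p5, p4) → 31.5015
  f10: (p11, p3, p0) → 28.0544
  f11: (p11, p5, p0) → 30.8327
  f12: (p7, p5, p6) → 10.6420
  f13: (p7, p8, p6) → 77.3449
  f14: (p7, p8, p5) → 14.6761
  f15: (p1, p9, p3) → 25.5293
  f16: (p1, p8, p9) → 61.1436
  f17: (p1, p3, p4) → 25.5504
  f18: (p1, p8, p4) → 54.5356
Σ area = 831.714

Check V−E+F: 11 − 27 + 18 = 2.


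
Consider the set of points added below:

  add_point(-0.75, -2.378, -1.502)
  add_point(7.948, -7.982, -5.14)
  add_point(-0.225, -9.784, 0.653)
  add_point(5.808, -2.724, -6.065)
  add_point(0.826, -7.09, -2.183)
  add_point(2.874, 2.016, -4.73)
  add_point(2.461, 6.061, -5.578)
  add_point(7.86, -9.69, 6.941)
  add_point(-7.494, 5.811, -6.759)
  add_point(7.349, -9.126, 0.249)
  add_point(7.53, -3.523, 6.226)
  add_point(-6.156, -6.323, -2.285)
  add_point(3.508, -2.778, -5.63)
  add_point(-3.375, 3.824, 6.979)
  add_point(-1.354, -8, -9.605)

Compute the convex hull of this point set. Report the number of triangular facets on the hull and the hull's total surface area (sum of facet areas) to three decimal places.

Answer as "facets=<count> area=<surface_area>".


11 of the 15 inputs are extreme points: [1, 2, 3, 6, 7, 8, 9, 10, 11, 13, 14].

Facet areas (half cross-product norm):
  f1: (p13, p6, p8) → 66.8270
  f2: (p11, p13, p8) → 82.3747
  f3: (p14, p6, p8) → 72.1752
  f4: (p14, p11, p8) → 57.8689
  f5: (p10, p13, p6) → 87.9162
  f6: (p3, p14, p1) → 27.1514
  f7: (p3, p14, p6) → 43.4217
  f8: (p3, p10, p1) → 34.4459
  f9: (p3, p10, p6) → 58.4385
  f10: (p9, p14, p1) → 27.0567
  f11: (p7, p10, p13) → 33.0347
  f12: (p7, p10, p1) → 36.7012
  f13: (p7, p9, p1) → 4.1197
  f14: (p2, p11, p13) → 52.1759
  f15: (p2, p7, p13) → 78.1416
  f16: (p2, p14, p11) → 32.6696
  f17: (p2, p9, p14) → 39.8341
  f18: (p2, p7, p9) → 25.6351
Σ area = 859.988

Euler: V−E+F = 11−27+18 = 2.

facets=18 area=859.988


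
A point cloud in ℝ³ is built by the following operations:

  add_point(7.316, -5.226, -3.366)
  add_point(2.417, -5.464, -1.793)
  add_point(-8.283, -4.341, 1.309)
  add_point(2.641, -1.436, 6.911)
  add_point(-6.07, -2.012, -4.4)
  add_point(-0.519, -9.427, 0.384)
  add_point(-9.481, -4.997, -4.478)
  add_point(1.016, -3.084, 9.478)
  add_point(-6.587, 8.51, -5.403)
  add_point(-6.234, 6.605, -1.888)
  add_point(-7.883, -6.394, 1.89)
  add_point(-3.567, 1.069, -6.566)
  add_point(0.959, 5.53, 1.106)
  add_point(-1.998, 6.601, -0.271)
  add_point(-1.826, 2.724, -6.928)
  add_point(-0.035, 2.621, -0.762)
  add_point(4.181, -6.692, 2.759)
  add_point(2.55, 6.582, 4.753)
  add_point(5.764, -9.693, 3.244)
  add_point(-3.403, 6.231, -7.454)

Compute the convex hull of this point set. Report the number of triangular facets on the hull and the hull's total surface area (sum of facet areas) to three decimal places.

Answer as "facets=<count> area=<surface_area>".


Extreme-point indices: [0, 2, 3, 5, 6, 7, 8, 9, 10, 11, 14, 17, 18, 19] — 14 of 20 on the boundary.

Triangle areas on the boundary:
  f1: (p19, p8, p6) → 28.9740
  f2: (p19, p17, p0) → 95.5074
  f3: (p19, p17, p8) → 29.8281
  f4: (p18, p17, p0) → 61.2279
  f5: (p9, p17, p8) → 17.6904
  f6: (p9, p17, p7) → 59.1476
  f7: (p11, p0, p6) → 55.7525
  f8: (p11, p19, p6) → 15.2101
  f9: (p10, p18, p7) → 60.8251
  f10: (p3, p17, p7) → 10.9266
  f11: (p3, p18, p7) → 16.5138
  f12: (p3, p18, p17) → 26.7851
  f13: (p14, p19, p0) → 10.6171
  f14: (p14, p11, p0) → 15.3205
  f15: (p14, p11, p19) → 4.4253
  f16: (p5, p10, p6) → 27.0133
  f17: (p5, p10, p18) → 18.0717
  f18: (p5, p0, p6) → 50.9690
  f19: (p5, p18, p0) → 27.5936
  f20: (p2, p9, p7) → 71.9938
  f21: (p2, p10, p7) → 13.1792
  f22: (p2, p10, p6) → 6.3321
  f23: (p2, p8, p6) → 41.0117
  f24: (p2, p9, p8) → 17.1648
Σ area = 782.081

Euler: V−E+F = 14−36+24 = 2.

facets=24 area=782.081


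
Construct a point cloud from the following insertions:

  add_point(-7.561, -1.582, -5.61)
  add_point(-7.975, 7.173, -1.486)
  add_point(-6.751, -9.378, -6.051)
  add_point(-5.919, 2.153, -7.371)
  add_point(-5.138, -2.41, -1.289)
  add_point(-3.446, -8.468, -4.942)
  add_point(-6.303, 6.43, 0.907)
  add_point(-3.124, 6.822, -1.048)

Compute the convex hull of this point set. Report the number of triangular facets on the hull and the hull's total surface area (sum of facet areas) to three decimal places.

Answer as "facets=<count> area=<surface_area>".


facets=12 area=227.917

8 of the 8 inputs are extreme points: [0, 1, 2, 3, 4, 5, 6, 7].

Per-facet area ½‖(b−a)×(c−a)‖:
  f1: (p3, p7, p1) → 18.9987
  f2: (p0, p2, p1) → 14.3633
  f3: (p0, p3, p1) → 17.6064
  f4: (p0, p3, p2) → 11.0384
  f5: (p6, p7, p1) → 5.6493
  f6: (p6, p4, p7) → 17.0800
  f7: (p6, p2, p1) → 25.8685
  f8: (p6, p4, p2) → 18.0366
  f9: (p5, p4, p7) → 21.6525
  f10: (p5, p4, p2) → 12.9519
  f11: (p5, p3, p7) → 44.5540
  f12: (p5, p3, p2) → 20.1175
Σ area = 227.917

Euler characteristic 8−18+12 = 2 ✓


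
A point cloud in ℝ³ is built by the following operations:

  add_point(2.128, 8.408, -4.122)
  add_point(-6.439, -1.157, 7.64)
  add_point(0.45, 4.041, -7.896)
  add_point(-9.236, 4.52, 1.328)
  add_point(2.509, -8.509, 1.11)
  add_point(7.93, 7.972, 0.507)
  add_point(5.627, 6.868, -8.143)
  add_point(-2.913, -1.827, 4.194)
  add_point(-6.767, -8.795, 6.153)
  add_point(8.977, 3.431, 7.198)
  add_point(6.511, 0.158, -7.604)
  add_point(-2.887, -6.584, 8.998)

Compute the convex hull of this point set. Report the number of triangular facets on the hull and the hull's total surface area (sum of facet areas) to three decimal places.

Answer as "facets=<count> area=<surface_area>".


11 of the 12 inputs are extreme points: [0, 1, 2, 3, 4, 5, 6, 8, 9, 10, 11].

Area of each hull facet:
  f1: (p1, p9, p3) → 71.5544
  f2: (p1, p8, p3) → 30.6322
  f3: (p5, p9, p3) → 71.4467
  f4: (p2, p8, p3) → 95.9402
  f5: (p2, p4, p8) → 80.9280
  f6: (p11, p1, p9) → 51.2665
  f7: (p11, p1, p8) → 17.3155
  f8: (p11, p4, p9) → 70.2582
  f9: (p11, p4, p8) → 25.6492
  f10: (p0, p5, p3) → 44.9856
  f11: (p0, p5, p6) → 20.5922
  f12: (p0, p2, p3) → 38.8762
  f13: (p0, p2, p6) → 14.6223
  f14: (p10, p2, p6) → 18.6792
  f15: (p10, p2, p4) → 46.1734
  f16: (p10, p4, p9) → 88.2816
  f17: (p10, p5, p9) → 45.1566
  f18: (p10, p5, p6) → 30.6153
Σ area = 862.973

Euler: V−E+F = 11−27+18 = 2.

facets=18 area=862.973


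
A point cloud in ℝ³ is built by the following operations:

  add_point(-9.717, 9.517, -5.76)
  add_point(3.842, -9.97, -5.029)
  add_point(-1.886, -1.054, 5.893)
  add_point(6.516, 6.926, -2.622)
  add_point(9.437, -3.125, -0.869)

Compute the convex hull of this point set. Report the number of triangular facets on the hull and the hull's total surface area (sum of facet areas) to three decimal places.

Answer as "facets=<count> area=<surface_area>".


Extreme-point indices: [0, 1, 2, 3, 4] — 5 of 5 on the boundary.

Triangle areas on the boundary:
  f1: (p2, p1, p0) → 133.5956
  f2: (p2, p1, p4) → 64.3641
  f3: (p3, p1, p0) → 144.5050
  f4: (p3, p1, p4) → 46.6694
  f5: (p3, p2, p0) → 111.7955
  f6: (p3, p2, p4) → 67.6497
Σ area = 568.579

Check V−E+F: 5 − 9 + 6 = 2.

facets=6 area=568.579


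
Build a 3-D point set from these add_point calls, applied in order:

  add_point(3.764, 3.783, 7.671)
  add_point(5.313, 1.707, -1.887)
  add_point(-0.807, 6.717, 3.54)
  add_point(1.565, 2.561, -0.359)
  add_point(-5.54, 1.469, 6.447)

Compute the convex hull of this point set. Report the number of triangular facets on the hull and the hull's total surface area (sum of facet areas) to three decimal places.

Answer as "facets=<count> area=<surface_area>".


5 of the 5 inputs are extreme points: [0, 1, 2, 3, 4].

Per-facet area ½‖(b−a)×(c−a)‖:
  f1: (p0, p1, p4) → 47.8449
  f2: (p0, p2, p4) → 25.9130
  f3: (p0, p2, p1) → 31.1218
  f4: (p3, p1, p4) → 9.6682
  f5: (p3, p2, p4) → 23.5811
  f6: (p3, p2, p1) → 8.8531
Σ area = 146.982

Check V−E+F: 5 − 9 + 6 = 2.

facets=6 area=146.982


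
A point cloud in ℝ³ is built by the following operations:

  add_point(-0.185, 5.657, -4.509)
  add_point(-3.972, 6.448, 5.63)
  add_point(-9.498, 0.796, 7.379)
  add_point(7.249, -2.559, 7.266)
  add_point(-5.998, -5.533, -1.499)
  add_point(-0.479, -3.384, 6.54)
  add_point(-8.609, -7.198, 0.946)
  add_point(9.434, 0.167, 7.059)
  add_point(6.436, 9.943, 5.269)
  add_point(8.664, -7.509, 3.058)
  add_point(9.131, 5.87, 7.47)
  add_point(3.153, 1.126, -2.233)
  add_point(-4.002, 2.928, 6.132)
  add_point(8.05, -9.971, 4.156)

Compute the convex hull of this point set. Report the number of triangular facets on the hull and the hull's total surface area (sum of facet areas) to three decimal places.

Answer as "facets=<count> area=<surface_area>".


Extreme-point indices: [0, 1, 2, 3, 4, 5, 6, 7, 8, 9, 10, 11, 13] — 13 of 14 on the boundary.

Triangle areas on the boundary:
  f1: (p6, p13, p2) → 88.1492
  f2: (p6, p0, p2) → 78.4090
  f3: (p3, p13, p7) → 10.9769
  f4: (p9, p13, p7) → 9.3935
  f5: (p4, p6, p13) → 30.1560
  f6: (p4, p6, p0) → 15.1785
  f7: (p4, p9, p13) → 21.3957
  f8: (p5, p13, p2) → 14.0525
  f9: (p5, p3, p2) → 20.9456
  f10: (p5, p3, p13) → 31.5079
  f11: (p1, p0, p2) → 40.4648
  f12: (p1, p8, p0) → 56.0940
  f13: (p10, p9, p7) → 10.4174
  f14: (p10, p3, p2) → 73.7597
  f15: (p10, p3, p7) → 6.7553
  f16: (p10, p1, p2) → 42.2808
  f17: (p10, p1, p8) → 28.6940
  f18: (p11, p4, p0) → 34.4178
  f19: (p11, p4, p9) → 65.1491
  f20: (p11, p10, p9) → 67.7875
  f21: (p11, p8, p0) → 36.0352
  f22: (p11, p10, p8) → 31.7957
Σ area = 813.816

Euler: V−E+F = 13−33+22 = 2.

facets=22 area=813.816


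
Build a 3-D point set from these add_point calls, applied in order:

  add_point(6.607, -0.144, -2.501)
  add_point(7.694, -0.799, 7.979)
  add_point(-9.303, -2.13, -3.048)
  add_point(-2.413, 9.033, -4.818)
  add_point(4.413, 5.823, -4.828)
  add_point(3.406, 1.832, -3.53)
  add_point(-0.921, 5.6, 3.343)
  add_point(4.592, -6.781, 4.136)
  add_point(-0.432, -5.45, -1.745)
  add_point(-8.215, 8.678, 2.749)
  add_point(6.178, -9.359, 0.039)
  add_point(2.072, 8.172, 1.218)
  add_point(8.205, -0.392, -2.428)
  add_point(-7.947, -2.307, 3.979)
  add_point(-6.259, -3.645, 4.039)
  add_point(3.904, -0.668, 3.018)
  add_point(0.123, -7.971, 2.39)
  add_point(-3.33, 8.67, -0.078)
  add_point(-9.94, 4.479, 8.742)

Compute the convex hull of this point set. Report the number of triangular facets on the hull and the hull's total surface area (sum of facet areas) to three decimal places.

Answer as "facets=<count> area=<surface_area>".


15 of the 19 inputs are extreme points: [1, 2, 3, 4, 7, 8, 9, 10, 11, 12, 13, 14, 16, 17, 18].

Per-facet area ½‖(b−a)×(c−a)‖:
  f1: (p1, p10, p12) → 47.2485
  f2: (p8, p2, p10) → 7.3282
  f3: (p11, p17, p3) → 13.4845
  f4: (p11, p1, p18) → 91.6270
  f5: (p13, p2, p18) → 26.7023
  f6: (p13, p14, p18) → 6.8880
  f7: (p13, p14, p2) → 7.5708
  f8: (p16, p2, p10) → 31.5597
  f9: (p16, p14, p2) → 30.1519
  f10: (p9, p17, p3) → 10.3335
  f11: (p9, p2, p18) → 45.8594
  f12: (p9, p2, p3) → 56.2724
  f13: (p9, p11, p18) → 37.1267
  f14: (p9, p11, p17) → 10.8902
  f15: (p4, p1, p12) → 37.8681
  f16: (p4, p11, p1) → 43.1841
  f17: (p4, p11, p3) → 23.1820
  f18: (p4, p2, p3) → 49.6080
  f19: (p4, p10, p12) → 24.5567
  f20: (p4, p8, p10) → 49.0938
  f21: (p4, p8, p2) → 60.4761
  f22: (p7, p1, p10) → 14.7689
  f23: (p7, p16, p10) → 12.4924
  f24: (p7, p1, p18) → 70.7381
  f25: (p7, p14, p18) → 46.7743
  f26: (p7, p16, p14) → 16.5760
Σ area = 872.361

Check V−E+F: 15 − 39 + 26 = 2.

facets=26 area=872.361


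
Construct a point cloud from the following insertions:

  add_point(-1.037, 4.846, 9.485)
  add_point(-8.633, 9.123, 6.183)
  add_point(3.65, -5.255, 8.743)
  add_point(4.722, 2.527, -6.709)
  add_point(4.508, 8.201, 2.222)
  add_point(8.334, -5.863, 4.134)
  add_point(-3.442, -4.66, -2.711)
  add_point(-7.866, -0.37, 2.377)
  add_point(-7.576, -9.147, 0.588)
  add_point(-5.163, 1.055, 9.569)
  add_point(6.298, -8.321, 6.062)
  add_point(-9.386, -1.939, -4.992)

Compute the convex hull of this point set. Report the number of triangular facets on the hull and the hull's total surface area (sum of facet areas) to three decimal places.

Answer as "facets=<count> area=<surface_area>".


Hull vertices (11/12): indices [0, 1, 2, 3, 4, 5, 6, 8, 9, 10, 11].

Facet areas (half cross-product norm):
  f1: (p3, p1, p11) → 115.4660
  f2: (p8, p1, p11) → 72.7097
  f3: (p4, p3, p5) → 71.0020
  f4: (p4, p3, p1) → 69.4776
  f5: (p9, p8, p1) → 61.2146
  f6: (p6, p3, p5) → 73.3029
  f7: (p6, p8, p5) → 46.2767
  f8: (p6, p3, p11) → 38.8697
  f9: (p6, p8, p11) → 23.8889
  f10: (p2, p9, p8) → 70.6491
  f11: (p0, p4, p1) → 45.3303
  f12: (p0, p9, p1) → 25.0411
  f13: (p0, p2, p9) → 29.8088
  f14: (p0, p4, p5) → 68.7148
  f15: (p0, p2, p5) → 33.2836
  f16: (p10, p8, p5) → 26.0456
  f17: (p10, p2, p5) → 8.9302
  f18: (p10, p2, p8) → 34.9448
Σ area = 914.956

Check V−E+F: 11 − 27 + 18 = 2.

facets=18 area=914.956


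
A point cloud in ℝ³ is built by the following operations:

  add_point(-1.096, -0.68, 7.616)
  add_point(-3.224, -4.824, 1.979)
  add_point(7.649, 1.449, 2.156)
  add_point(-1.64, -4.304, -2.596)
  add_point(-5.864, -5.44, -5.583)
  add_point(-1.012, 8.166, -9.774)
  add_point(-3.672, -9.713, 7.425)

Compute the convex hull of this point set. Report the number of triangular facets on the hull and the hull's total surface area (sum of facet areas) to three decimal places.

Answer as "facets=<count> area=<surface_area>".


facets=8 area=523.550

Points on the hull: [0, 2, 3, 4, 5, 6] (6 of 7).

Per-facet area ½‖(b−a)×(c−a)‖:
  f1: (p0, p5, p4) → 110.2492
  f2: (p0, p5, p2) → 85.2518
  f3: (p6, p0, p4) → 63.3306
  f4: (p6, p0, p2) → 45.0665
  f5: (p3, p5, p4) → 38.0715
  f6: (p3, p5, p2) → 83.0014
  f7: (p3, p6, p4) → 29.6763
  f8: (p3, p6, p2) → 68.9023
Σ area = 523.550

Check V−E+F: 6 − 12 + 8 = 2.


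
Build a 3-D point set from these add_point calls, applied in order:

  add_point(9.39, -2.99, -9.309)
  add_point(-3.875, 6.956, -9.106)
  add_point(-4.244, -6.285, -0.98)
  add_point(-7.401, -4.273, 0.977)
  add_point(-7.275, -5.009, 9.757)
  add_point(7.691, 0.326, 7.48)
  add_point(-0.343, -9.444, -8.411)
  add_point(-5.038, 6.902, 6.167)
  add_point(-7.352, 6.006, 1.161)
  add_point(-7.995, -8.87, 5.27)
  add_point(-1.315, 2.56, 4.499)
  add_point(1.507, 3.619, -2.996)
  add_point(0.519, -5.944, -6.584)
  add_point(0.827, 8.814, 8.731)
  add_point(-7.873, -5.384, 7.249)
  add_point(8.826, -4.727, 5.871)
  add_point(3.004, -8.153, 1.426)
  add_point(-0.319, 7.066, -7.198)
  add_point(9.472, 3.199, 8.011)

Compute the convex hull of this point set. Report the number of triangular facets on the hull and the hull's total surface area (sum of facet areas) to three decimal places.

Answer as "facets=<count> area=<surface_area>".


facets=24 area=1224.213

Extreme-point indices: [0, 1, 3, 4, 6, 7, 8, 9, 13, 14, 15, 16, 17, 18] — 14 of 19 on the boundary.

Area of each hull facet:
  f1: (p4, p13, p18) → 82.8835
  f2: (p15, p0, p18) → 62.2834
  f3: (p15, p4, p9) → 49.3345
  f4: (p15, p4, p18) → 68.1767
  f5: (p17, p13, p18) → 82.8121
  f6: (p17, p1, p13) → 27.4096
  f7: (p17, p0, p18) → 120.4173
  f8: (p17, p1, p0) → 24.4599
  f9: (p14, p4, p9) → 4.1515
  f10: (p8, p14, p4) → 15.9680
  f11: (p8, p14, p9) → 21.9008
  f12: (p3, p8, p9) → 22.6788
  f13: (p3, p8, p1) → 55.7893
  f14: (p6, p1, p0) → 91.4870
  f15: (p6, p3, p1) → 94.5738
  f16: (p6, p3, p9) → 39.1921
  f17: (p7, p4, p13) → 40.0551
  f18: (p7, p8, p4) → 35.2949
  f19: (p7, p1, p13) → 48.5579
  f20: (p7, p8, p1) → 21.7372
  f21: (p16, p15, p0) → 54.5307
  f22: (p16, p6, p0) → 59.1868
  f23: (p16, p15, p9) → 40.2175
  f24: (p16, p6, p9) → 61.1144
Σ area = 1224.213

Check V−E+F: 14 − 36 + 24 = 2.


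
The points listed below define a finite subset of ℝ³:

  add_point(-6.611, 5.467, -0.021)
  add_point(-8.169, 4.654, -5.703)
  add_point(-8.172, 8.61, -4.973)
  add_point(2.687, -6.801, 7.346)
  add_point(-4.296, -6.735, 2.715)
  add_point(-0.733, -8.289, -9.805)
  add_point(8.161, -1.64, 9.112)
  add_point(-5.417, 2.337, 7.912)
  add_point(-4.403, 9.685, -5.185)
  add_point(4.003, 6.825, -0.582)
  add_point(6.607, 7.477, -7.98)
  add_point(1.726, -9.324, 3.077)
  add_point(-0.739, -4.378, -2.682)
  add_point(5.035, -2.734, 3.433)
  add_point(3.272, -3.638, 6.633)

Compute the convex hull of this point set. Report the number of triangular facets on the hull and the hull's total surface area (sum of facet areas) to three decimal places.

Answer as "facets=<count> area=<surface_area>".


facets=18 area=984.934

11 of the 15 inputs are extreme points: [1, 2, 3, 4, 5, 6, 7, 8, 9, 10, 11].

Facet areas (half cross-product norm):
  f1: (p11, p5, p6) → 63.9498
  f2: (p10, p5, p2) → 125.1971
  f3: (p10, p5, p6) → 162.2132
  f4: (p3, p11, p6) → 14.6367
  f5: (p3, p7, p6) → 47.2057
  f6: (p9, p10, p6) → 41.5912
  f7: (p9, p7, p6) → 81.4335
  f8: (p4, p11, p5) → 41.7376
  f9: (p4, p3, p11) → 16.5752
  f10: (p4, p3, p7) → 43.3548
  f11: (p8, p7, p2) → 28.6360
  f12: (p8, p9, p7) → 65.8884
  f13: (p8, p10, p2) → 11.0186
  f14: (p8, p9, p10) → 38.7252
  f15: (p1, p7, p2) → 28.3224
  f16: (p1, p4, p7) → 70.2674
  f17: (p1, p5, p2) → 15.3163
  f18: (p1, p4, p5) → 88.8647
Σ area = 984.934

Euler characteristic 11−27+18 = 2 ✓


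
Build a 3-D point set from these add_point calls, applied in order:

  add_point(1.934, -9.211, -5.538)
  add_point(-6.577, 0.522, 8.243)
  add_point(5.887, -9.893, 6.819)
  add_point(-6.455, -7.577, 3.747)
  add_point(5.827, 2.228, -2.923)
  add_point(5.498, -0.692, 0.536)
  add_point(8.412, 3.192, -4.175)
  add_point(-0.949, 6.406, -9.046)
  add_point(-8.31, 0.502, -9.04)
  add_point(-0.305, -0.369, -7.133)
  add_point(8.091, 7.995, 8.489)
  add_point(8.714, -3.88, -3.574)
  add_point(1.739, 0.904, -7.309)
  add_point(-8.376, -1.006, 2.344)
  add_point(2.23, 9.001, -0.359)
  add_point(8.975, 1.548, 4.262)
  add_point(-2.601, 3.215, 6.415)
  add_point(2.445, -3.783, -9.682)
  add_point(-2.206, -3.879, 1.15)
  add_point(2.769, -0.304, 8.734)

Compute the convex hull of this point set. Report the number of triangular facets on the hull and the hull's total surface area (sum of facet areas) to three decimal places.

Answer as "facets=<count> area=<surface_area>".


Hull vertices (14/20): indices [0, 1, 2, 3, 6, 7, 8, 10, 11, 13, 14, 15, 17, 19].

Triangle areas on the boundary:
  f1: (p10, p2, p15) → 36.1346
  f2: (p11, p2, p15) → 53.6813
  f3: (p8, p7, p17) → 47.6151
  f4: (p8, p3, p13) → 38.0033
  f5: (p14, p8, p7) → 40.9987
  f6: (p0, p3, p2) → 71.4262
  f7: (p0, p11, p2) → 52.3372
  f8: (p0, p11, p17) → 27.7525
  f9: (p0, p8, p17) → 38.9773
  f10: (p0, p8, p3) → 84.9834
  f11: (p1, p3, p2) → 59.7946
  f12: (p1, p3, p13) → 22.1847
  f13: (p1, p14, p10) → 77.9500
  f14: (p1, p8, p13) → 16.8340
  f15: (p1, p14, p8) → 111.4278
  f16: (p6, p7, p17) → 50.7721
  f17: (p6, p11, p17) → 30.9333
  f18: (p6, p14, p7) → 42.3383
  f19: (p6, p14, p10) → 49.4073
  f20: (p6, p10, p15) → 31.0823
  f21: (p6, p11, p15) → 29.4117
  f22: (p19, p10, p2) → 39.8015
  f23: (p19, p1, p2) → 44.7034
  f24: (p19, p1, p10) → 41.0981
Σ area = 1139.649

Check V−E+F: 14 − 36 + 24 = 2.

facets=24 area=1139.649


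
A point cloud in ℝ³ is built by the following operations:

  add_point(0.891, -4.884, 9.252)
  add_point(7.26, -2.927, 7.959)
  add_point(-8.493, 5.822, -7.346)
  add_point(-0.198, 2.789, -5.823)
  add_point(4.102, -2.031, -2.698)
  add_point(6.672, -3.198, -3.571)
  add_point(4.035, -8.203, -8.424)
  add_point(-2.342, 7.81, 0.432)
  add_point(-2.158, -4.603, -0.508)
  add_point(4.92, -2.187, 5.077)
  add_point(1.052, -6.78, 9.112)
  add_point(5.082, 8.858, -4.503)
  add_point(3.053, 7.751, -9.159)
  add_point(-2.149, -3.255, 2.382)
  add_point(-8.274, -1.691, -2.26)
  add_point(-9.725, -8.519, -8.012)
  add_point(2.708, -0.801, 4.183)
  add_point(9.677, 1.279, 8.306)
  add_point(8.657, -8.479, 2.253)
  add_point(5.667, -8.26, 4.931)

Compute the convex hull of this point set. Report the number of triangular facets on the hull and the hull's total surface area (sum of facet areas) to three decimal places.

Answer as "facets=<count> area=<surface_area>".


facets=24 area=1138.219

Points on the hull: [0, 1, 2, 5, 6, 7, 10, 11, 12, 14, 15, 17, 18, 19] (14 of 20).

Per-facet area ½‖(b−a)×(c−a)‖:
  f1: (p5, p11, p17) → 77.2222
  f2: (p14, p2, p15) → 39.5793
  f3: (p12, p2, p11) → 29.5735
  f4: (p12, p5, p11) → 31.5664
  f5: (p12, p5, p6) → 46.8866
  f6: (p12, p6, p15) → 110.0901
  f7: (p12, p2, p15) → 82.8835
  f8: (p7, p11, p17) → 67.4089
  f9: (p7, p2, p11) → 45.1475
  f10: (p7, p0, p17) → 79.9409
  f11: (p7, p14, p0) → 82.2486
  f12: (p7, p14, p2) → 44.0163
  f13: (p10, p0, p17) → 8.9409
  f14: (p10, p19, p15) → 63.8333
  f15: (p10, p14, p15) → 66.8230
  f16: (p10, p14, p0) → 14.0562
  f17: (p18, p5, p6) → 30.0113
  f18: (p18, p6, p15) → 74.4742
  f19: (p18, p19, p15) → 40.0277
  f20: (p18, p5, p17) → 46.1914
  f21: (p1, p10, p17) → 9.2853
  f22: (p1, p10, p19) → 19.1738
  f23: (p1, p18, p17) → 16.3043
  f24: (p1, p18, p19) → 12.5339
Σ area = 1138.219

Euler characteristic 14−36+24 = 2 ✓
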